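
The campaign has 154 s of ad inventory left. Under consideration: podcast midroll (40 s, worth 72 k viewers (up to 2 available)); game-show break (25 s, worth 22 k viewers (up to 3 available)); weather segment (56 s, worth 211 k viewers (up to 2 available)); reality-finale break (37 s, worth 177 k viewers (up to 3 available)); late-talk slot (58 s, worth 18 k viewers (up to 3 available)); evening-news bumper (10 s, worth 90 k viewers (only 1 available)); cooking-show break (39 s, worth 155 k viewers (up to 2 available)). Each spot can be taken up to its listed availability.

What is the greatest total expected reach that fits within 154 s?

686

Taking the top-ratio spots first gives game-show break + 3×reality-finale break + evening-news bumper for 643 (146 s).
The 35 s tied up in game-show break and evening-news bumper is better spent on cooking-show break — total rises to 686 (150 s).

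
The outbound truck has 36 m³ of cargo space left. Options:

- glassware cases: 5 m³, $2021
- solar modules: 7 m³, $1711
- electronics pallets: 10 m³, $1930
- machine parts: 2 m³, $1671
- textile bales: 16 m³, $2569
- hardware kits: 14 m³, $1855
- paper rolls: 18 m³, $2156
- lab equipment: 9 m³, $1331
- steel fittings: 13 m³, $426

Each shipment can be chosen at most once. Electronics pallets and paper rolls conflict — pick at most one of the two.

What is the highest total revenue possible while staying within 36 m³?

8664

Ranking by ratio (revenue/m³): machine parts 835.50, glassware cases 404.20, solar modules 244.43.
The ratio ordering already packs tightly: glassware cases + solar modules + electronics pallets + machine parts + lab equipment, 33 m³, 8664.
Next best is glassware cases + electronics pallets + machine parts + textile bales at 8191 (33 m³) — short by 473.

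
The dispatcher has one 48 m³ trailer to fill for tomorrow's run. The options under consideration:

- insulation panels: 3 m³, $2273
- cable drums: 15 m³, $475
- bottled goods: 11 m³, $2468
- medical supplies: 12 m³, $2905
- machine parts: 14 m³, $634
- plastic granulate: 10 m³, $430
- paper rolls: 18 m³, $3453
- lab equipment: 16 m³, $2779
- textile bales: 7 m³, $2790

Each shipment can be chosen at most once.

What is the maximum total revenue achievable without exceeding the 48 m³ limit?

A density-first pass picks insulation panels + bottled goods + medical supplies + machine parts + textile bales — 11070 at 47 m³.
The 17 m³ tied up in insulation panels and machine parts is better spent on paper rolls — total rises to 11616 (48 m³).
An exhaustive check of the 512 subsets confirms 11616.

11616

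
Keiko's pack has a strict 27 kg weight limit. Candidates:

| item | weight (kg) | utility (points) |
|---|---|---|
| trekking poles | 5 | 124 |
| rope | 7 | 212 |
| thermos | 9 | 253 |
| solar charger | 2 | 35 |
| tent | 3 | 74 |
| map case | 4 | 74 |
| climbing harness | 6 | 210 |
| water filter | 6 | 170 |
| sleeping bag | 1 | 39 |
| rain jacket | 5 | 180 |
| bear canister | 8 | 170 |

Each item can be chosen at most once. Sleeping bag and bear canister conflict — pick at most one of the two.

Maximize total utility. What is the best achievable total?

855

Taking the top-ratio items first gives rope + solar charger + climbing harness + water filter + sleeping bag + rain jacket for 846 (27 kg).
Replace solar charger and water filter and sleeping bag with thermos: the trade gains 9 net, giving 855 at 27 kg.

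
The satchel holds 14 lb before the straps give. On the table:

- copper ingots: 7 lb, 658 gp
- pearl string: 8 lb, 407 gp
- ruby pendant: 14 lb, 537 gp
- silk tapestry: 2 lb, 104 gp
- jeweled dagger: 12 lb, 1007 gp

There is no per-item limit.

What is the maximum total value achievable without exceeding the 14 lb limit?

The ratio ordering already packs tightly: 2×copper ingots, 14 lb, 1316.
Nothing else within 14 lb beats 1316.

1316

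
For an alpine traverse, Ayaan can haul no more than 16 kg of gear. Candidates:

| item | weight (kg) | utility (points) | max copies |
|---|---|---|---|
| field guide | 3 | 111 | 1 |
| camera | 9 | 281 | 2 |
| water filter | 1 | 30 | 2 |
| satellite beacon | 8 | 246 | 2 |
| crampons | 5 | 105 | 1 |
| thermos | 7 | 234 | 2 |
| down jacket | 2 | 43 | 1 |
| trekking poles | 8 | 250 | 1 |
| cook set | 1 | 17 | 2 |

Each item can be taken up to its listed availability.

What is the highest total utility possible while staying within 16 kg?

A density-first pass picks field guide + 2×water filter + thermos + down jacket + 2×cook set — 482 at 16 kg.
Replace field guide and down jacket and 2×cook set with thermos: the trade gains 46 net, giving 528 at 16 kg.
Every other selection either busts 16 kg or exceeds an availability limit or fails to beat 528.

528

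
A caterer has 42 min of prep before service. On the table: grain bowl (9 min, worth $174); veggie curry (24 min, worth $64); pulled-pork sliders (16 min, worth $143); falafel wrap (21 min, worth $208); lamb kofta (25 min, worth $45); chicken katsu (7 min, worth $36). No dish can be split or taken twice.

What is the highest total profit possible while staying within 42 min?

418

Best packing: grain bowl + falafel wrap + chicken katsu — 37 min, 418 total.
That's the maximum — no swap from here does better than 418.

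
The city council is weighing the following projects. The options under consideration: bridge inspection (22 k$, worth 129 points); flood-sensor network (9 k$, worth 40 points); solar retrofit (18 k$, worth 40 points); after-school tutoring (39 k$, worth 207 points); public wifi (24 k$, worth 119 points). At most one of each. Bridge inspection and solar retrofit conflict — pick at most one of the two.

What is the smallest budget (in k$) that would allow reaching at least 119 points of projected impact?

22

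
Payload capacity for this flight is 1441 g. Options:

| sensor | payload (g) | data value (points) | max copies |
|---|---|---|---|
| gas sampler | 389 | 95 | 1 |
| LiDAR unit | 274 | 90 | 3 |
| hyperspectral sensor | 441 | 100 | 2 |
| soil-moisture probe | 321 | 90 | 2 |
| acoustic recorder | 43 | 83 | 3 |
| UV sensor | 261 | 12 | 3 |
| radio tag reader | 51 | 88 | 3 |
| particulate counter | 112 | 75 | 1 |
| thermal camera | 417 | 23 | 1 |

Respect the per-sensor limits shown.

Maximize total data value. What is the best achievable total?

873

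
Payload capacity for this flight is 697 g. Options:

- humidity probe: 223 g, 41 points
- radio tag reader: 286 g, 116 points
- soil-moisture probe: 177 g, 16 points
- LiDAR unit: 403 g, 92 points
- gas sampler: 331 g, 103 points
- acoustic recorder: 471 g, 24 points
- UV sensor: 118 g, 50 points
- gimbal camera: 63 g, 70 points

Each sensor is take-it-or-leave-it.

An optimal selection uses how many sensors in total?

3

The maximum data value within 697 g is 289.
For example radio tag reader + gas sampler + gimbal camera achieves it, using 680 g.
Any selection reaching 289 contains exactly 3 sensors.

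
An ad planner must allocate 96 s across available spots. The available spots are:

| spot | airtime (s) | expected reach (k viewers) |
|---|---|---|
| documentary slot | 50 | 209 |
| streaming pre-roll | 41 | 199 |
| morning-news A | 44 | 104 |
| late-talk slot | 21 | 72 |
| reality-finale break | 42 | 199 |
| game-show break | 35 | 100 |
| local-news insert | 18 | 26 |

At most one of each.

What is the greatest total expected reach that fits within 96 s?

408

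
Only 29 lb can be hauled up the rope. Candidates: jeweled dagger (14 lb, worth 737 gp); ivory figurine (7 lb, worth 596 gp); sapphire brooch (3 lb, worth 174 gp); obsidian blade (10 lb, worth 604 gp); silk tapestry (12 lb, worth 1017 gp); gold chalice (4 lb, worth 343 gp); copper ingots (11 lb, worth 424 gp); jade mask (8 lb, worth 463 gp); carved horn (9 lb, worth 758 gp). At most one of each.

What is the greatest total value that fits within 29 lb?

2371

Greedy by ratio would take ivory figurine + sapphire brooch + silk tapestry + gold chalice: 26 lb used, total 2130.
Dropping sapphire brooch and gold chalice frees 7 lb; slotting in carved horn (9 lb) lifts the total to 2371 at 28 lb.
Next best is sapphire brooch + silk tapestry + gold chalice + carved horn at 2292 (28 lb) — short by 79.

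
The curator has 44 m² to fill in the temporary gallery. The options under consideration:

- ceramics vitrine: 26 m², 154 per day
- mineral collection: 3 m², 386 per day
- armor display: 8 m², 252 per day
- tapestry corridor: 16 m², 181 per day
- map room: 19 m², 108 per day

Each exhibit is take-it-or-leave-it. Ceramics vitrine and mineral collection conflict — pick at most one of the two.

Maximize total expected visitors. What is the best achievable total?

819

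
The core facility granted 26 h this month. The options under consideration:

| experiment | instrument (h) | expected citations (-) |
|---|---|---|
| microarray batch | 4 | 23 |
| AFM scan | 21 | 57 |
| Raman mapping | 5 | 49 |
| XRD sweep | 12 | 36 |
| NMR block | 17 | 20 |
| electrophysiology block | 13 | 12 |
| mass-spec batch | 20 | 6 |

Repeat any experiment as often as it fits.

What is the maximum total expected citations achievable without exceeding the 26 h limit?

245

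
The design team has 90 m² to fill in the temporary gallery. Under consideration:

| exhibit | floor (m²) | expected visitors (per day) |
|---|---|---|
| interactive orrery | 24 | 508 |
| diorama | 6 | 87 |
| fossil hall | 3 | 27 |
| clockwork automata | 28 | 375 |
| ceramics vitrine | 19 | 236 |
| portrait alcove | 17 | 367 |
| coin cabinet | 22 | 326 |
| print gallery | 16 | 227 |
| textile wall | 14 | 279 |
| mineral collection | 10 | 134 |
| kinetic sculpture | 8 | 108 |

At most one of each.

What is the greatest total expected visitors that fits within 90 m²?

1641

By expected visitors per m²: portrait alcove 21.59, interactive orrery 21.17, textile wall 19.93, coin cabinet 14.82 lead.
Taking the top-ratio exhibits first gives interactive orrery + diorama + fossil hall + portrait alcove + coin cabinet + textile wall for 1594 (86 m²).
Dropping diorama frees 6 m²; slotting in mineral collection (10 m²) lifts the total to 1641 at 90 m².
An exhaustive check of the 2048 subsets confirms 1641.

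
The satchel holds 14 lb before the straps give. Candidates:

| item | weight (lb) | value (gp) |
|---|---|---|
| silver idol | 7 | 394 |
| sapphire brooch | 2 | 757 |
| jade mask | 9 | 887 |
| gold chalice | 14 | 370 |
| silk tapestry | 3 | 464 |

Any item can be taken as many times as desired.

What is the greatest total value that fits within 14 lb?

7×sapphire brooch uses 14 of the 14 lb and totals 5299.
Every other selection either busts 14 lb or fails to beat 5299.

5299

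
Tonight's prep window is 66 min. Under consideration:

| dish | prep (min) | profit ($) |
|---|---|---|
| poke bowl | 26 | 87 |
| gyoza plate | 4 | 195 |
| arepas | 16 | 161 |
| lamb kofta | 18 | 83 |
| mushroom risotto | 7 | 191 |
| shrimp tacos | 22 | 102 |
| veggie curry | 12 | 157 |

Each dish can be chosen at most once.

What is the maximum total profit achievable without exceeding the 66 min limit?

Best packing: gyoza plate + arepas + mushroom risotto + shrimp tacos + veggie curry — 61 min, 806 total.
The closest alternative, poke bowl + gyoza plate + arepas + mushroom risotto + veggie curry, reaches only 791.

806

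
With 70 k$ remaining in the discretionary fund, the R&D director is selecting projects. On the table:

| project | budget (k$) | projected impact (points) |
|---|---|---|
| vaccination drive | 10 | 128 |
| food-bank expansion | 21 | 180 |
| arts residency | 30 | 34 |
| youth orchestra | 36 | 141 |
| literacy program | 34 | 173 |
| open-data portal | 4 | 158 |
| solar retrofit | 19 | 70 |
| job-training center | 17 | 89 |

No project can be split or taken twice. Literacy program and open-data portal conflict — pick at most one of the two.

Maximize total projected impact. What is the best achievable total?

555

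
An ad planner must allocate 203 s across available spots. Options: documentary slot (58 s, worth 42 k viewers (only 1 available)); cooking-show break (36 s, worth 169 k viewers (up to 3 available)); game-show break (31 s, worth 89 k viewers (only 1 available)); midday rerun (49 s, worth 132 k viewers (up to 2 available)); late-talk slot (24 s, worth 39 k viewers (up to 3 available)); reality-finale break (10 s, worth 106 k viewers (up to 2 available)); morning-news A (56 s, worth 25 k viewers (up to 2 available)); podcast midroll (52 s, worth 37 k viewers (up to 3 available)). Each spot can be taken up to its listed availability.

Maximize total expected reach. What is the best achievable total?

Greedy by ratio would take 3×cooking-show break + game-show break + late-talk slot + 2×reality-finale break: 183 s used, total 847.
Replace game-show break with midday rerun: the trade gains 43 net, giving 890 at 201 s.
Every other selection either busts 203 s or exceeds an availability limit or fails to beat 890.

890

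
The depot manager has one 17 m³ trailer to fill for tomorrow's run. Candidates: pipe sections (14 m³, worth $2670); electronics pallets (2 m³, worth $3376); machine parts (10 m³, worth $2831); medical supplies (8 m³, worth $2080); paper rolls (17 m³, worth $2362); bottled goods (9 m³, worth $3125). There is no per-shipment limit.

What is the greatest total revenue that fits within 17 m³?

By revenue per m³: electronics pallets 1688.00, bottled goods 347.22, machine parts 283.10, medical supplies 260.00 lead.
8×electronics pallets uses 16 of the 17 m³ and totals 27008.
That's the maximum — no swap from here does better than 27008.

27008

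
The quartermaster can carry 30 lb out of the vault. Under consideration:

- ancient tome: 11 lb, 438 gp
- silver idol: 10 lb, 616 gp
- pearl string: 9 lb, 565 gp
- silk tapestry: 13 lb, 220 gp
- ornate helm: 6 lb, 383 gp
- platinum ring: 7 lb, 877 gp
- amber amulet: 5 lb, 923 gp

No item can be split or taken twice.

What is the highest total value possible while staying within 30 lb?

2799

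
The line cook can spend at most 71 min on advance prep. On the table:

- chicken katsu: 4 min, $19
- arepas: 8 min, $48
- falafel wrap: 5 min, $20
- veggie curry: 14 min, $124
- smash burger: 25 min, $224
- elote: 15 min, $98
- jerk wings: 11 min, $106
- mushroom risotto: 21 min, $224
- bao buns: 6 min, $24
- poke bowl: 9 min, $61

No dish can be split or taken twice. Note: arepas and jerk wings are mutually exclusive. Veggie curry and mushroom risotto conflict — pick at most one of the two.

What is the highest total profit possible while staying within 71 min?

635

Best packing: falafel wrap + smash burger + jerk wings + mushroom risotto + poke bowl — 71 min, 635 total.
Runner-up chicken katsu + smash burger + jerk wings + mushroom risotto + poke bowl tops out at 634.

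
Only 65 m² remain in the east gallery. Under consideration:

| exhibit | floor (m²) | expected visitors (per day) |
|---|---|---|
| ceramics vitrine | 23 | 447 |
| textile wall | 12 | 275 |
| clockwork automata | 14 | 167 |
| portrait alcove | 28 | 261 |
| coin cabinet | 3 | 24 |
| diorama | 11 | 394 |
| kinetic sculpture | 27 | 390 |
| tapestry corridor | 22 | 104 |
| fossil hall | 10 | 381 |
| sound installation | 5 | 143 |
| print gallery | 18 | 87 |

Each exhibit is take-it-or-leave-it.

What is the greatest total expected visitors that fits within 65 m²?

1664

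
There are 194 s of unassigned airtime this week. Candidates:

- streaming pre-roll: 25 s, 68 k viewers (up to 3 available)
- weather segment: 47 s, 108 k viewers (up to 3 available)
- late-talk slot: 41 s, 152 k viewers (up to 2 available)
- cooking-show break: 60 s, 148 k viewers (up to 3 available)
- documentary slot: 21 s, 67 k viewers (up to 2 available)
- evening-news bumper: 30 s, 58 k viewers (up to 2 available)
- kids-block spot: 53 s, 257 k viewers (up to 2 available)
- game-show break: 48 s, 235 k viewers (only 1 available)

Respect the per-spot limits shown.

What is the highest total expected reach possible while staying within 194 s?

818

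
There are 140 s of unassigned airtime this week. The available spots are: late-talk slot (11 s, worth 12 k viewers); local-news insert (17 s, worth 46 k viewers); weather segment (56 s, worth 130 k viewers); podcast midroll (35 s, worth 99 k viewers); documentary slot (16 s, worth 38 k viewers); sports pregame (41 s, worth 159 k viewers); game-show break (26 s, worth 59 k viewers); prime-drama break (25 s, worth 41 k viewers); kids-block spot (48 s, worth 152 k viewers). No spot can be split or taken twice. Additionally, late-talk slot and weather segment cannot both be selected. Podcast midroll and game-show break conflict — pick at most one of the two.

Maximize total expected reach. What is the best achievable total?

Best packing: podcast midroll + documentary slot + sports pregame + kids-block spot — 140 s, 448 total.
No other feasible combination exceeds 448.

448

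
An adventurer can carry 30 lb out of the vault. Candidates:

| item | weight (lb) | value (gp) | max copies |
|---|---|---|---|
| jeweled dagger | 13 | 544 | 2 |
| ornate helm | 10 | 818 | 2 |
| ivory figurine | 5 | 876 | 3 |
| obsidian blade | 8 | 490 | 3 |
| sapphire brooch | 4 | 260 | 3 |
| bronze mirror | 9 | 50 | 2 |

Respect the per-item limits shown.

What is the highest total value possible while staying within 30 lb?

3706

Ranking by ratio (value/lb): ivory figurine 175.20, ornate helm 81.80, sapphire brooch 65.00, obsidian blade 61.25.
The ratio ordering already packs tightly: ornate helm + 3×ivory figurine + sapphire brooch, 29 lb, 3706.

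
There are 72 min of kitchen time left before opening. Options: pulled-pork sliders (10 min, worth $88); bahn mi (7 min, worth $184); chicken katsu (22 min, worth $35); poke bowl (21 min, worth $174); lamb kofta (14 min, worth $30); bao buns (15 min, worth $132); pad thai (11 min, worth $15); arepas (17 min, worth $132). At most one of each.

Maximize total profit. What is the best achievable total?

710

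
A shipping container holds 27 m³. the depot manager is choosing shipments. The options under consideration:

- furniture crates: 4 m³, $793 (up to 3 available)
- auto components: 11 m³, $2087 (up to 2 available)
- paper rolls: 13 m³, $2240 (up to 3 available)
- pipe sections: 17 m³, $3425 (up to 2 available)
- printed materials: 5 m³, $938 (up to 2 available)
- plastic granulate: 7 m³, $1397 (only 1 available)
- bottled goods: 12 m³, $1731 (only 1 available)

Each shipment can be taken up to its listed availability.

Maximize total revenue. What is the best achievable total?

Greedy by ratio would take pipe sections + plastic granulate: 24 m³ used, total 4822.
Dropping plastic granulate frees 7 m³; slotting in 2×printed materials (10 m³) lifts the total to 5301 at 27 m³.

5301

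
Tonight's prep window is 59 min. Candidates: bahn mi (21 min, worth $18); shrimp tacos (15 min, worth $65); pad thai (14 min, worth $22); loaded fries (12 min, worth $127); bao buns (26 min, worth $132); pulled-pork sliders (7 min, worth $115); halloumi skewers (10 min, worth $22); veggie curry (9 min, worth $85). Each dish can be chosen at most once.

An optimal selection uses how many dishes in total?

4

Best achievable profit is 459.
One optimal bundle: loaded fries + bao buns + pulled-pork sliders + veggie curry (54 min).
All optima have 4 dishes.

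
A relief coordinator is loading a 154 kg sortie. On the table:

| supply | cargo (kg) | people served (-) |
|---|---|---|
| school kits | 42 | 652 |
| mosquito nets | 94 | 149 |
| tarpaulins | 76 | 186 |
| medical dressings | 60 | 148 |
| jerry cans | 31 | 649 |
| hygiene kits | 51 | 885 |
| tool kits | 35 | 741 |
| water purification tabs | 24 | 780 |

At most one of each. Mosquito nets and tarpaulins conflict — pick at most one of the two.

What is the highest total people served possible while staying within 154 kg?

3058

Ranking by ratio (people served/kg): water purification tabs 32.50, tool kits 21.17, jerry cans 20.94, hygiene kits 17.35.
Taking the top-ratio supplies first gives jerry cans + hygiene kits + tool kits + water purification tabs for 3055 (141 kg).
The 31 kg tied up in jerry cans is better spent on school kits — total rises to 3058 (152 kg).
No other feasible combination exceeds 3058.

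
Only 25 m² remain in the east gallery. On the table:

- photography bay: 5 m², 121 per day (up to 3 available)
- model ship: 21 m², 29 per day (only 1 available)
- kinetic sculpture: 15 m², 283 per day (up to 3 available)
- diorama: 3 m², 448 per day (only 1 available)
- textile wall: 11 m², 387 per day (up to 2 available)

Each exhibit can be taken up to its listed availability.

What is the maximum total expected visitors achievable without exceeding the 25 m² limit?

1222

Best packing: diorama + 2×textile wall — 25 m², 1222 total.
That's the maximum — no swap from here does better than 1222.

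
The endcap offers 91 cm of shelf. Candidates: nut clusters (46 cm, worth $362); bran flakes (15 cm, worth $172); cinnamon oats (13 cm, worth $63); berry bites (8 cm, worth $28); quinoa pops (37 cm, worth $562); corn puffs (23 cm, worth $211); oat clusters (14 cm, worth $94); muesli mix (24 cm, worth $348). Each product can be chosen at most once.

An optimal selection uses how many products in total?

4

The maximum weekly sales within 91 cm is 1176.
bran flakes + quinoa pops + oat clusters + muesli mix hits 1176 at 90 cm.
All optima have 4 products.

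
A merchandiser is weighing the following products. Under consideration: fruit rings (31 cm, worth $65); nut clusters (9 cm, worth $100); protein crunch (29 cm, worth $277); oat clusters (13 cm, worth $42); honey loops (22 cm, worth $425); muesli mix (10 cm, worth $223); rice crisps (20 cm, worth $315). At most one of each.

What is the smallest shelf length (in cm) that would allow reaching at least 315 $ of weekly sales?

Need the lightest bundle worth ≥ 315.
nut clusters + muesli mix reaches 323 using 19 cm.
Below 19 cm the best achievable stays under 315.

19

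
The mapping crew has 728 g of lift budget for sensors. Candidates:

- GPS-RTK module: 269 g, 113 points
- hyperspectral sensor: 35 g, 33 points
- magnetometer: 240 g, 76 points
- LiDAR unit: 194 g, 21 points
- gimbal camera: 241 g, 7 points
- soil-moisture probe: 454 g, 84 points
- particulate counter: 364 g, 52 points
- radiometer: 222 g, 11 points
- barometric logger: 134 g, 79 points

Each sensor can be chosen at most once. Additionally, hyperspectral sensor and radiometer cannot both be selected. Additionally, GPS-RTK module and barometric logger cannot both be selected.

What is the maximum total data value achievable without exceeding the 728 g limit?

222

By data value per g: hyperspectral sensor 0.94, barometric logger 0.59, GPS-RTK module 0.42, magnetometer 0.32 lead.
GPS-RTK module + hyperspectral sensor + magnetometer uses 544 of the 728 g and totals 222.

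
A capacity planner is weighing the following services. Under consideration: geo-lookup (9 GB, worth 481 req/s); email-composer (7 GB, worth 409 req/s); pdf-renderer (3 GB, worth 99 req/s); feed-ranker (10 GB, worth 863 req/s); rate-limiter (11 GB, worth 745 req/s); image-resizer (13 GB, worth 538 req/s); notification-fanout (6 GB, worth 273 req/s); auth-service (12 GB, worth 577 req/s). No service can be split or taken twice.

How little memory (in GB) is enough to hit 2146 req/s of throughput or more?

33

Need the lightest bundle worth ≥ 2146.
Taking geo-lookup + pdf-renderer + feed-ranker + rate-limiter gives 2188 (≥ 2146) for 33 GB.
Below 33 GB the best achievable stays under 2146.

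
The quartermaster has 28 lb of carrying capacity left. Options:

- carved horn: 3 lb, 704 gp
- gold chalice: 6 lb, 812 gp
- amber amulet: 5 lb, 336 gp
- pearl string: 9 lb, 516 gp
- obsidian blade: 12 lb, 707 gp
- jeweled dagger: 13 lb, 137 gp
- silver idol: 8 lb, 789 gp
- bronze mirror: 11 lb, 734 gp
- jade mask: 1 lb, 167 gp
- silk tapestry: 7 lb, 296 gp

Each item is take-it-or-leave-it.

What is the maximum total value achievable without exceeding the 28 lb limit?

3039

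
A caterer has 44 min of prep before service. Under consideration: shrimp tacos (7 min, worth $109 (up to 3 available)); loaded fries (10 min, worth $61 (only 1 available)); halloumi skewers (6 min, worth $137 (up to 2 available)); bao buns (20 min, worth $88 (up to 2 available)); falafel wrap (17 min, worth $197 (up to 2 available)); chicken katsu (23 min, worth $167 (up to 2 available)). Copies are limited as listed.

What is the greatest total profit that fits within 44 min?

689

By profit per min: halloumi skewers 22.83, shrimp tacos 15.57, falafel wrap 11.59 lead.
Greedy by ratio would take 3×shrimp tacos + loaded fries + 2×halloumi skewers: 43 min used, total 662.
Replace shrimp tacos and loaded fries with falafel wrap: the trade gains 27 net, giving 689 at 43 min.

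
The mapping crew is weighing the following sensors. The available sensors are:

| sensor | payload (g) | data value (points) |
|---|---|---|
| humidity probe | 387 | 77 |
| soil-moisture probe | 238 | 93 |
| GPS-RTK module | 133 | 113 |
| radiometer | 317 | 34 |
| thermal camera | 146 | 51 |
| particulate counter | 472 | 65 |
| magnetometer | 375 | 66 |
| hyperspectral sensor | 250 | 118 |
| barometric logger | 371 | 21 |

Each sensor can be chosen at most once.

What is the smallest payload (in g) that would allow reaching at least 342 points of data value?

Need the lightest bundle worth ≥ 342.
Taking soil-moisture probe + GPS-RTK module + thermal camera + hyperspectral sensor gives 375 (≥ 342) for 767 g.
Any bundle with less than 767 g falls short of 342.

767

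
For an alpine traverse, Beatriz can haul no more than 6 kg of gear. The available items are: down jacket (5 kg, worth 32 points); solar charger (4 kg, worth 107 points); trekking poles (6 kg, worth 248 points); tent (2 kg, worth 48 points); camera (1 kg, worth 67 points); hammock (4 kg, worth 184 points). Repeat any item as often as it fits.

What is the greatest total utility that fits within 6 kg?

402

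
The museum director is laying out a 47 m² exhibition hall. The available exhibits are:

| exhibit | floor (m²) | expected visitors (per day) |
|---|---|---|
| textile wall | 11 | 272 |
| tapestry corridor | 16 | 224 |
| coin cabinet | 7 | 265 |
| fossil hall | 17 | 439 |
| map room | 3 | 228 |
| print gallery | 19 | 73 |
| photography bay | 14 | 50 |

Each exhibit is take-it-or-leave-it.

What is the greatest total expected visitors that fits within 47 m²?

1204

Taking textile wall + coin cabinet + fossil hall + map room: 38 m² used, 1204 in expected visitors.
The spare 9 m² is too small for any remaining exhibit, and no exchange beats 1204.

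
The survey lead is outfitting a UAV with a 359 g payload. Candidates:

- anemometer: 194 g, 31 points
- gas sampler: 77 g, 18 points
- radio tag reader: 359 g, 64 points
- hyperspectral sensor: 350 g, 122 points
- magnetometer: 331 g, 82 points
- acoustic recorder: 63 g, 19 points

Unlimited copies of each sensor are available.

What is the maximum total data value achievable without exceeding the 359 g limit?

The ratio ordering already packs tightly: hyperspectral sensor, 350 g, 122.

122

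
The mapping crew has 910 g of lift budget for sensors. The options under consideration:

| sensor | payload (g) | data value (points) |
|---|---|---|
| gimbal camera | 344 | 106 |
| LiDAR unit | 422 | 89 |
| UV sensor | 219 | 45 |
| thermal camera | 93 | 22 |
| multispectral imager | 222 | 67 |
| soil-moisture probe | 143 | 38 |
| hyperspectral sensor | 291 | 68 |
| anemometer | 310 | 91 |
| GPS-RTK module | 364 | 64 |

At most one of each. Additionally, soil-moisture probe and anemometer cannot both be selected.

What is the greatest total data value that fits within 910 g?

264

The ratio ordering already packs tightly: gimbal camera + multispectral imager + anemometer, 876 g, 264.
Runner-up gimbal camera + UV sensor + anemometer tops out at 242.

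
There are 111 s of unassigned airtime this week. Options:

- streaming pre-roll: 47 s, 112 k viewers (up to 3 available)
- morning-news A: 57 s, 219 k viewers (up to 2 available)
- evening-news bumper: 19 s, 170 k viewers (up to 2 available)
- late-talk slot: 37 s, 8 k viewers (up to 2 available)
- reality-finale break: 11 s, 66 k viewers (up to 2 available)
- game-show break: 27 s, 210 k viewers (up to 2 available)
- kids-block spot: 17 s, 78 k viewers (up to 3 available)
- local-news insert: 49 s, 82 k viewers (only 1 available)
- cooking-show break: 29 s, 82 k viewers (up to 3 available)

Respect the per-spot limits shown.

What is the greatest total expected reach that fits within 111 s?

Density check — evening-news bumper 8.95, game-show break 7.78, reality-finale break 6.00 are the best per s.
Greedy by ratio would take 2×evening-news bumper + reality-finale break + 2×game-show break: 103 s used, total 826.
Dropping reality-finale break frees 11 s; slotting in kids-block spot (17 s) lifts the total to 838 at 109 s.

838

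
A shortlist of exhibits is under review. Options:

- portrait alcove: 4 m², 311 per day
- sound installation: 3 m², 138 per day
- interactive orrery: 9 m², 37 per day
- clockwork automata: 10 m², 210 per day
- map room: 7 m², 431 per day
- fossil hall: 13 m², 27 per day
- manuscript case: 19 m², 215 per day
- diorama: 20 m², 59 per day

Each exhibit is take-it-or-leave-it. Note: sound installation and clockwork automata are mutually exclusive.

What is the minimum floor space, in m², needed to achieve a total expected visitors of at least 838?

14

Need the lightest bundle worth ≥ 838.
Taking portrait alcove + sound installation + map room gives 880 (≥ 838) for 14 m².
No combination under 14 m² hits 838.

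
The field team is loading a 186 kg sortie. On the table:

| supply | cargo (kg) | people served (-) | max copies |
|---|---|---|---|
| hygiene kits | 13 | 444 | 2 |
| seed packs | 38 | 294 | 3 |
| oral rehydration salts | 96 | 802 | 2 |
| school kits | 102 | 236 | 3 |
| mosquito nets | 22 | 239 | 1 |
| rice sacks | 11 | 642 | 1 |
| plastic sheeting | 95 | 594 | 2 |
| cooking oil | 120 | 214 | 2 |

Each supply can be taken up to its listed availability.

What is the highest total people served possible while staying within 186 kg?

2651

Greedy by ratio would take 2×hygiene kits + oral rehydration salts + mosquito nets + rice sacks: 155 kg used, total 2571.
Replace oral rehydration salts with 3×seed packs: the trade gains 80 net, giving 2651 at 173 kg.
The spare 13 kg is too small for any remaining supply, and no exchange beats 2651.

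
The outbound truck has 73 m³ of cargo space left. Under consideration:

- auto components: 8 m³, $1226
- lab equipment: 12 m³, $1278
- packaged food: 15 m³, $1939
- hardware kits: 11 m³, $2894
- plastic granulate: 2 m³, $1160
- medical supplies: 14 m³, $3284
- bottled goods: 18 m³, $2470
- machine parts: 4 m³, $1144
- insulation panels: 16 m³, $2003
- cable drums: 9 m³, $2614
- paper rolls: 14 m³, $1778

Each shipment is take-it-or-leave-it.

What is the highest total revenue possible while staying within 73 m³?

The ratio heuristic lands on auto components + hardware kits + plastic granulate + medical supplies + bottled goods + machine parts + cable drums (14792) but leaves 7 m³ idle.
Dropping auto components frees 8 m³; slotting in packaged food (15 m³) lifts the total to 15505 at 73 m³.
No other feasible combination exceeds 15505.

15505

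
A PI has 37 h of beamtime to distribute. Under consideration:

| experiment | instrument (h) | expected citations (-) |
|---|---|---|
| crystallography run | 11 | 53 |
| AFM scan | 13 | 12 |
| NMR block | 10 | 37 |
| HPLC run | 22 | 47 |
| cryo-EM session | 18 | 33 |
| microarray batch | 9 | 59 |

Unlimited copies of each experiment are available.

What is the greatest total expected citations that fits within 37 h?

236

Best packing: 4×microarray batch — 36 h, 236 total.
Nothing else within 37 h beats 236.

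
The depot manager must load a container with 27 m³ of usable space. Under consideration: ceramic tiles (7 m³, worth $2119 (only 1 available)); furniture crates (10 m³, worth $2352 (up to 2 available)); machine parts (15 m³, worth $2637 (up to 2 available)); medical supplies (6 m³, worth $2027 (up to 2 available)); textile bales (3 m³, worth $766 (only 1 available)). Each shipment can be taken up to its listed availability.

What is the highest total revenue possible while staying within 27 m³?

7264

Ranking by ratio (revenue/m³): medical supplies 337.83, ceramic tiles 302.71, textile bales 255.33.
A density-first pass picks ceramic tiles + 2×medical supplies + textile bales — 6939 at 22 m³.
Dropping medical supplies frees 6 m³; slotting in furniture crates (10 m³) lifts the total to 7264 at 26 m³.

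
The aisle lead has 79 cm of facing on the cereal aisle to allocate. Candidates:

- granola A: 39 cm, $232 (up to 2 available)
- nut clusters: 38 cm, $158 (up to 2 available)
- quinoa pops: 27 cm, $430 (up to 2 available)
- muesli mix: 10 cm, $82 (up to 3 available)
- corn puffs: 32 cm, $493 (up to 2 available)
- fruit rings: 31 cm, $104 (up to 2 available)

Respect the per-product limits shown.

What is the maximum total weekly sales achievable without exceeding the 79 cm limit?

By weekly sales per cm: quinoa pops 15.93, corn puffs 15.41, muesli mix 8.20 lead.
Greedy by ratio would take 2×quinoa pops + 2×muesli mix: 74 cm used, total 1024.
Replace quinoa pops with corn puffs: the trade gains 63 net, giving 1087 at 79 cm.

1087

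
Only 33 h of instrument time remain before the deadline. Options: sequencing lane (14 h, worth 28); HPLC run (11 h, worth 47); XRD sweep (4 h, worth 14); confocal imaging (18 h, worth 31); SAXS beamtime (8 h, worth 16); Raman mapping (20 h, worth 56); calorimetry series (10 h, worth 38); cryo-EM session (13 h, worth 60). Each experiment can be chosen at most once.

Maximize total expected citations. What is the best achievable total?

123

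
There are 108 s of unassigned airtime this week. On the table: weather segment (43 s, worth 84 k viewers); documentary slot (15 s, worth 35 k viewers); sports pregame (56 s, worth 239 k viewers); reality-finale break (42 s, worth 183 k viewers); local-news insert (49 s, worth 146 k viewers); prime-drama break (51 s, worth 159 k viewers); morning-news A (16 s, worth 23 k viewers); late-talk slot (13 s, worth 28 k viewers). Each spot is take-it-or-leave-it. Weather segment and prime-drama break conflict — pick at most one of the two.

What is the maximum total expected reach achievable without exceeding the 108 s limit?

422

Taking sports pregame + reality-finale break: 98 s used, 422 in expected reach.
Nothing else feasible within 108 s beats 422.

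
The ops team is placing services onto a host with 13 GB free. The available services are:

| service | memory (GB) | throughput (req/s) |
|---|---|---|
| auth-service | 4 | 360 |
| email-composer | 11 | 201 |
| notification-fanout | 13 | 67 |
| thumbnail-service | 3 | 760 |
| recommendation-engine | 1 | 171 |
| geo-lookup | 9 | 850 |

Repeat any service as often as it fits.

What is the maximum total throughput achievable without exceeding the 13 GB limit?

3211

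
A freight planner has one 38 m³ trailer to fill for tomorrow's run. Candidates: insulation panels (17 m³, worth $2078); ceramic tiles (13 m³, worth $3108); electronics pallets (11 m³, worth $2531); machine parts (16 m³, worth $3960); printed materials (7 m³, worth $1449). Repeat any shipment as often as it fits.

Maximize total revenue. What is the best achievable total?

9022

Greedy by ratio would take 2×machine parts: 32 m³ used, total 7920.
The 16 m³ tied up in machine parts is better spent on 2×electronics pallets — total rises to 9022 (38 m³).
No other feasible combination exceeds 9022.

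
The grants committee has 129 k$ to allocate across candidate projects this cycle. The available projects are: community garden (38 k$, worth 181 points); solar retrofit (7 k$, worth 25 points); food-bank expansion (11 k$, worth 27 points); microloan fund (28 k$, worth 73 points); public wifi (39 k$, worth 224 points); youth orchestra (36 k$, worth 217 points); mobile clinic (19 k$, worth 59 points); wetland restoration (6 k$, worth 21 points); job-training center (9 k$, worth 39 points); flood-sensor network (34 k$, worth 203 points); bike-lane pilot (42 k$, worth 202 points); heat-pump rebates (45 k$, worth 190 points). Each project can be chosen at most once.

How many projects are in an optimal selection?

The maximum projected impact within 129 k$ is 710.
For example food-bank expansion + public wifi + youth orchestra + job-training center + flood-sensor network achieves it, using 129 k$.
Every optimal selection uses 5 projects.

5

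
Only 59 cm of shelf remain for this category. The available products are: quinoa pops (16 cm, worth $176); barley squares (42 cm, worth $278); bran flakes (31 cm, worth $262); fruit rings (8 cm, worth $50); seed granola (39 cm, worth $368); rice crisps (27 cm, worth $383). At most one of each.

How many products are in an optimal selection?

Best achievable weekly sales is 645.
bran flakes + rice crisps hits 645 at 58 cm.
All optima have 2 products.

2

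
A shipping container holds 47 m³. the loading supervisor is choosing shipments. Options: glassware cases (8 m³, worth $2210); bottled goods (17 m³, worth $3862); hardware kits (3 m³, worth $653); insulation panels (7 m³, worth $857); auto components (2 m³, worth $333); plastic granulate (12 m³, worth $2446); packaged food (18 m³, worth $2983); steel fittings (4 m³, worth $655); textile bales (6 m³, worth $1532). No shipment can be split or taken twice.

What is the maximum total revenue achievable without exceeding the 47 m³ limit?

Filling by ratio: glassware cases + bottled goods + hardware kits + plastic granulate + textile bales for 10703, with 1 m³ left unused.
The 3 m³ tied up in hardware kits is better spent on steel fittings — total rises to 10705 (47 m³).

10705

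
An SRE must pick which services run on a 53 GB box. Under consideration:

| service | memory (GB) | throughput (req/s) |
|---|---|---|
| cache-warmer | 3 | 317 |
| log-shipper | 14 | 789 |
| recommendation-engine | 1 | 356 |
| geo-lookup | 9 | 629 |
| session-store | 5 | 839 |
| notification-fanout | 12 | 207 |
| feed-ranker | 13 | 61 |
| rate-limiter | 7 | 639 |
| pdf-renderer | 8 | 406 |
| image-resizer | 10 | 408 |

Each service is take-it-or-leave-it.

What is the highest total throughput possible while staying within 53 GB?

3977

Filling by ratio: cache-warmer + log-shipper + recommendation-engine + geo-lookup + session-store + rate-limiter + pdf-renderer for 3975, with 6 GB left unused.
Dropping pdf-renderer frees 8 GB; slotting in image-resizer (10 GB) lifts the total to 3977 at 49 GB.
That's the maximum — no swap from here does better than 3977.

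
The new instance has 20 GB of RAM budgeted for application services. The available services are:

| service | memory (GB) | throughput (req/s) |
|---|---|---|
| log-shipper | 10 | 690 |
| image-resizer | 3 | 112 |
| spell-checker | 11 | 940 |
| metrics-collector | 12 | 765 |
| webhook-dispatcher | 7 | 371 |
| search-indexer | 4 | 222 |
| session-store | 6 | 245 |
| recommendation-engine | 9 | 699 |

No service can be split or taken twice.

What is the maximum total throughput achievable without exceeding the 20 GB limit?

Ranking by ratio (throughput/GB): spell-checker 85.45, recommendation-engine 77.67, log-shipper 69.00, metrics-collector 63.75.
The ratio ordering already packs tightly: spell-checker + recommendation-engine, 20 GB, 1639.
That's the maximum — no swap from here does better than 1639.

1639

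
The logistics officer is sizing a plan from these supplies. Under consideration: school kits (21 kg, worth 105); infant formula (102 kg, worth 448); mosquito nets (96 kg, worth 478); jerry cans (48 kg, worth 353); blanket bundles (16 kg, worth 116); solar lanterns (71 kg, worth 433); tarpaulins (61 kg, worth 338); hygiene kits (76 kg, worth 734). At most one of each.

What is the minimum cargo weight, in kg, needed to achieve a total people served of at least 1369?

Look for the lowest-cargo combination reaching 1369.
Taking school kits + blanket bundles + solar lanterns + hygiene kits gives 1388 (≥ 1369) for 184 kg.
No combination under 184 kg hits 1369.

184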